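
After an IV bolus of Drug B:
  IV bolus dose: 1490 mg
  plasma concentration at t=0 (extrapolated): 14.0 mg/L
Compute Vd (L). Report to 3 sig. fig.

106 L

Vd = Dose / C₀ = 1490 / 14.0 = 106.4 L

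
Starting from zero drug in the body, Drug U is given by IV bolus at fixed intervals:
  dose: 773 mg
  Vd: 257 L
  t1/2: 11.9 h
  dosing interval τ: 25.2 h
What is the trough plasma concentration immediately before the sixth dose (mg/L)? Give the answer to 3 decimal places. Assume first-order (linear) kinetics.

0.900 mg/L

C₀ per dose = Dose / Vd = 773 / 257 = 3.008 mg/L
k = ln2 / t½ = 0.693147 / 11.9 = 0.05825 h⁻¹
Fraction remaining after one interval: r = e^(−kτ) = e^(−0.05825 × 25.2) = 0.2304
Before dose 6, 5 doses have been given (aged 1τ, 2τ, 3τ, 4τ, 5τ).
C_trough = C₀ × (r + r² + … + r^5) = C₀ × r(1−r^5)/(1−r)
        = 3.008 × 0.2304 × (1 − 0.0006493) / (1 − 0.2304) = 0.8999 mg/L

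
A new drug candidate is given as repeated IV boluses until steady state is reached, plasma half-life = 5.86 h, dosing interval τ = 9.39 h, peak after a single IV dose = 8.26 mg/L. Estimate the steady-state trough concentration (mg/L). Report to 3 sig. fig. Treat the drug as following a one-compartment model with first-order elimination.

4.06 mg/L

k = ln2 / t½ = 0.693147 / 5.86 = 0.1183 h⁻¹
e^(−kτ) = e^(−0.1183 × 9.39) = 0.3293
Accumulation ratio R = 1 / (1 − e^(−kτ)) = 1 / (1 − 0.3293) = 1.491
Steady-state trough = C₀ × R × e^(−kτ) = 8.26 × 1.491 × 0.3293 = 4.056 mg/L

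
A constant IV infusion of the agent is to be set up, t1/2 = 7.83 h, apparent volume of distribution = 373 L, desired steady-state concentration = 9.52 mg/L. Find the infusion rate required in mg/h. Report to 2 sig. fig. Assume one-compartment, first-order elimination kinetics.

310 mg/h

k = ln2 / t½ = 0.693147 / 7.83 = 0.08852 h⁻¹
CL = k × Vd = 0.08852 × 373 = 33.02 L/h
At steady state, infusion rate R₀ = Css × CL = 9.52 × 33.02 = 314.4 mg/h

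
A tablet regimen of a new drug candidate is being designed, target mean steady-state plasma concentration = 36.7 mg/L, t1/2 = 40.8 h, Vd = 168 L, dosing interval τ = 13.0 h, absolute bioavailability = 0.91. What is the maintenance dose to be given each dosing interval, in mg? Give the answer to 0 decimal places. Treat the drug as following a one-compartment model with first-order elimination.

1496 mg

k = ln2 / t½ = 0.693147 / 40.8 = 0.01699 h⁻¹
CL = k × Vd = 0.01699 × 168 = 2.854 L/h
At steady state, F × (Dose/τ) = Css × CL.
Dose = Css × CL × τ / F = 36.7 × 2.854 × 13.0 / 0.91 = 1496 mg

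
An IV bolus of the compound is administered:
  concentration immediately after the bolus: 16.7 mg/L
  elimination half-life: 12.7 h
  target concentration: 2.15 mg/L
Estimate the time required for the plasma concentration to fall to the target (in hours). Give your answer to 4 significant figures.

k = ln2 / t½ = 0.693147 / 12.7 = 0.05458 h⁻¹
t = ln(C₀ / C) / k = ln(16.70 / 2.15) / 0.05458
  = ln(7.767) / 0.05458 = 2.050 / 0.05458 = 37.56 h

37.56 h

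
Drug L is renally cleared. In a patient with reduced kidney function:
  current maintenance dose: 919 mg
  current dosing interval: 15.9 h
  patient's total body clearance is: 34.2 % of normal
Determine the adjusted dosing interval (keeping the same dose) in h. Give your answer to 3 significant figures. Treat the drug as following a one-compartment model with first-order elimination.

To keep the same average steady-state level, dosing rate must scale with clearance.
CL ratio = 34.2 / 100 = 0.3420
New interval (same dose) = 15.9 / 0.3420 = 46.49 h

46.5 h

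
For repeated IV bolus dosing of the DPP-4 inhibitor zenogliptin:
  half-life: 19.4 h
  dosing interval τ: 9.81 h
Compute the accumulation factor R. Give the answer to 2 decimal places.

k = ln2 / t½ = 0.693147 / 19.4 = 0.03573 h⁻¹
e^(−kτ) = e^(−0.03573 × 9.81) = 0.7043
Accumulation ratio R = 1 / (1 − e^(−kτ)) = 1 / (1 − 0.7043) = 3.382

3.38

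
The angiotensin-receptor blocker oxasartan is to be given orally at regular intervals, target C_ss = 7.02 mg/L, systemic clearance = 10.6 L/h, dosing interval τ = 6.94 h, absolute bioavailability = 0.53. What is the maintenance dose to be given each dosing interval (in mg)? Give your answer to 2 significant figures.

At steady state, F × (Dose/τ) = Css × CL.
Dose = Css × CL × τ / F = 7.02 × 10.60 × 6.94 / 0.53 = 974.4 mg

970 mg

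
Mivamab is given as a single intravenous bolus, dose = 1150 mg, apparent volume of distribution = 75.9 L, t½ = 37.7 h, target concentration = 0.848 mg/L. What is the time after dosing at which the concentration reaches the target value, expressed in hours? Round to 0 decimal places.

157 h

C₀ = Dose / Vd = 1150 / 75.9 = 15.15 mg/L
k = ln2 / t½ = 0.693147 / 37.7 = 0.01839 h⁻¹
t = ln(C₀ / C) / k = ln(15.15 / 0.848) / 0.01839
  = ln(17.87) / 0.01839 = 2.883 / 0.01839 = 156.8 h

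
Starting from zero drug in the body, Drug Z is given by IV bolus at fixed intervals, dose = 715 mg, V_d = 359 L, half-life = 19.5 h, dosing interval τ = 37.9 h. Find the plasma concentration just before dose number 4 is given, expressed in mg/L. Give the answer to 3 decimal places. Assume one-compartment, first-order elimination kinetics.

C₀ per dose = Dose / Vd = 715 / 359 = 1.992 mg/L
k = ln2 / t½ = 0.693147 / 19.5 = 0.03555 h⁻¹
Fraction remaining after one interval: r = e^(−kτ) = e^(−0.03555 × 37.9) = 0.2599
Before dose 4, 3 doses have been given (aged 1τ, 2τ, 3τ).
C_trough = C₀ × (r + r² + … + r^3) = C₀ × r(1−r^3)/(1−r)
        = 1.992 × 0.2599 × (1 − 0.01756) / (1 − 0.2599) = 0.6872 mg/L

0.687 mg/L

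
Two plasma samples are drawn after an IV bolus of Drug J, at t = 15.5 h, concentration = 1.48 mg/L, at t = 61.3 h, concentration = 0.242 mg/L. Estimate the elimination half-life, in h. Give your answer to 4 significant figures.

k = ln(C₁/C₂) / (t₂ − t₁) = ln(1.48/0.242) / (61.3 − 15.5)
  = 1.811 / 45.80 = 0.03954 h⁻¹
t½ = ln2 / k = 0.693147 / 0.03954 = 17.53 h

17.53 h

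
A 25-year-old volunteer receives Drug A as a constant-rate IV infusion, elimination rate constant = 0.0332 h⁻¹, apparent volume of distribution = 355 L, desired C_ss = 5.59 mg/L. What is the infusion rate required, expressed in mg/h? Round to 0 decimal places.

66 mg/h

CL = k × Vd = 0.03320 × 355 = 11.79 L/h
At steady state, infusion rate R₀ = Css × CL = 5.59 × 11.79 = 65.91 mg/h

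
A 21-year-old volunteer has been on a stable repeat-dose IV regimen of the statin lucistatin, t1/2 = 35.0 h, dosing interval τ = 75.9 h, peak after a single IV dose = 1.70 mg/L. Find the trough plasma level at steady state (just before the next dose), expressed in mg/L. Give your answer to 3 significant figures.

k = ln2 / t½ = 0.693147 / 35.0 = 0.01980 h⁻¹
e^(−kτ) = e^(−0.01980 × 75.9) = 0.2225
Accumulation ratio R = 1 / (1 − e^(−kτ)) = 1 / (1 − 0.2225) = 1.286
Steady-state trough = C₀ × R × e^(−kτ) = 1.70 × 1.286 × 0.2225 = 0.4864 mg/L

0.486 mg/L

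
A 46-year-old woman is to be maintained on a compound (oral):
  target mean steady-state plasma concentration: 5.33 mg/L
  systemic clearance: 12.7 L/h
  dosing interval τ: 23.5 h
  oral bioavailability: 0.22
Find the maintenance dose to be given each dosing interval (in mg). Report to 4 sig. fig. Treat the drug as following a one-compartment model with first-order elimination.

At steady state, F × (Dose/τ) = Css × CL.
Dose = Css × CL × τ / F = 5.33 × 12.70 × 23.5 / 0.22 = 7231 mg

7231 mg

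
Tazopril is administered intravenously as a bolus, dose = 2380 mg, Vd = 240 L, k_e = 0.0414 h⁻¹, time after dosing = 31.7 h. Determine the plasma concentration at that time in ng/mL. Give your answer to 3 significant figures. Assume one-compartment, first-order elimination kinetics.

C₀ = Dose / Vd = 2380 / 240 = 9.917 mg/L
C = C₀ · e^(−k·t) = 9.917 × e^(−0.04140 × 31.7)
  = 9.917 × 0.2692 = 2.670 mg/L
Convert: 2.670 mg/L × 1000 = 2670 ng/mL

2670 ng/mL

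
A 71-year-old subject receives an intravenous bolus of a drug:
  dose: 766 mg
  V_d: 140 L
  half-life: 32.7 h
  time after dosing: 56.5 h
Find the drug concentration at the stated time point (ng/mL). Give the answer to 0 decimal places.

1652 ng/mL

C₀ = Dose / Vd = 766.0 / 140 = 5.471 mg/L
k = ln2 / t½ = 0.693147 / 32.7 = 0.02120 h⁻¹
C = C₀ · e^(−k·t) = 5.471 × e^(−0.02120 × 56.5)
  = 5.471 × 0.3019 = 1.652 mg/L
Convert: 1.652 mg/L × 1000 = 1652 ng/mL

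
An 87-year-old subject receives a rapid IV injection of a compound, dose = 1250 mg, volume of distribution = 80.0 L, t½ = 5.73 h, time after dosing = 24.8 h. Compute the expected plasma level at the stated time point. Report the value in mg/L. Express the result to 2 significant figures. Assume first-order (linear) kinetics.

0.78 mg/L

C₀ = Dose / Vd = 1250 / 80.0 = 15.63 mg/L
k = ln2 / t½ = 0.693147 / 5.73 = 0.1210 h⁻¹
C = C₀ · e^(−k·t) = 15.63 × e^(−0.1210 × 24.8)
  = 15.63 × 0.04975 = 0.7776 mg/L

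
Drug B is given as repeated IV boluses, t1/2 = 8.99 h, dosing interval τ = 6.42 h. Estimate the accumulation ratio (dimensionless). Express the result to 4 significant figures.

2.561

k = ln2 / t½ = 0.693147 / 8.99 = 0.07710 h⁻¹
e^(−kτ) = e^(−0.07710 × 6.42) = 0.6096
Accumulation ratio R = 1 / (1 − e^(−kτ)) = 1 / (1 − 0.6096) = 2.561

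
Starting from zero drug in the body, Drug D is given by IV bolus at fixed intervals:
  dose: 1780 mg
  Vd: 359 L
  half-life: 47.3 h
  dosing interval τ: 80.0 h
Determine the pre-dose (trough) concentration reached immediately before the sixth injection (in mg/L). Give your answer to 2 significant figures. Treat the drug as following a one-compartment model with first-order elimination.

C₀ per dose = Dose / Vd = 1780 / 359 = 4.958 mg/L
k = ln2 / t½ = 0.693147 / 47.3 = 0.01465 h⁻¹
Fraction remaining after one interval: r = e^(−kτ) = e^(−0.01465 × 80.0) = 0.3097
Before dose 6, 5 doses have been given (aged 1τ, 2τ, 3τ, 4τ, 5τ).
C_trough = C₀ × (r + r² + … + r^5) = C₀ × r(1−r^5)/(1−r)
        = 4.958 × 0.3097 × (1 − 0.002849) / (1 − 0.3097) = 2.218 mg/L

2.2 mg/L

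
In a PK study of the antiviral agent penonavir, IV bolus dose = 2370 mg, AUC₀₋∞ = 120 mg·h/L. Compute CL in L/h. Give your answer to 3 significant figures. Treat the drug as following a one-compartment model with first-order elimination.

CL = Dose / AUC = 2370 / 120 = 19.75 L/h

19.8 L/h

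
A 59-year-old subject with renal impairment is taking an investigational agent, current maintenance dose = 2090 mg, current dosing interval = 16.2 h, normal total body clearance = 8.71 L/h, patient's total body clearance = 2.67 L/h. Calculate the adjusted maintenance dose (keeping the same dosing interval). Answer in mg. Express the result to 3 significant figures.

641 mg

To keep the same average steady-state level, dosing rate must scale with clearance.
CL ratio = 2.67 / 8.71 = 0.3065
New dose (same interval) = 2090 × 0.3065 = 640.6 mg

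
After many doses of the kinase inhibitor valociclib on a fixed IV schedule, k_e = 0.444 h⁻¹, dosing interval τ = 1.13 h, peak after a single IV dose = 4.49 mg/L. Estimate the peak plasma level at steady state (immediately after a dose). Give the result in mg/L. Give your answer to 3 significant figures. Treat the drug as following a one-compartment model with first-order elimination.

11.4 mg/L

e^(−kτ) = e^(−0.4440 × 1.13) = 0.6055
Accumulation ratio R = 1 / (1 − e^(−kτ)) = 1 / (1 − 0.6055) = 2.535
Steady-state peak = C₀ × R = 4.49 × 2.535 = 11.38 mg/L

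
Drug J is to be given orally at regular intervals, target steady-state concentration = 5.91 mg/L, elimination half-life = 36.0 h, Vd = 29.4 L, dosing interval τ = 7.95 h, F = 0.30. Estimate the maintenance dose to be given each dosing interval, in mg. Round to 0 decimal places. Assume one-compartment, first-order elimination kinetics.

89 mg

k = ln2 / t½ = 0.693147 / 36.0 = 0.01925 h⁻¹
CL = k × Vd = 0.01925 × 29.4 = 0.5660 L/h
At steady state, F × (Dose/τ) = Css × CL.
Dose = Css × CL × τ / F = 5.91 × 0.5660 × 7.95 / 0.30 = 88.64 mg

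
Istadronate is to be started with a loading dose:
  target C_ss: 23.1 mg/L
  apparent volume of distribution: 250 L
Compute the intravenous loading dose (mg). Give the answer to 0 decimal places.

5775 mg

LD = Css × Vd = 23.1 × 250 = 5775 mg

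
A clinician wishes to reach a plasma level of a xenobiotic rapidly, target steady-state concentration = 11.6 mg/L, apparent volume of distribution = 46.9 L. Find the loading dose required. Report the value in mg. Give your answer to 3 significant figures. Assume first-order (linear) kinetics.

544 mg

LD = Css × Vd = 11.6 × 46.9 = 544.0 mg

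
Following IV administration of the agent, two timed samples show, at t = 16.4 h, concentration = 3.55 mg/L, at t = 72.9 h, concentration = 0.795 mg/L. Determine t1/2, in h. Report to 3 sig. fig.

26.2 h

k = ln(C₁/C₂) / (t₂ − t₁) = ln(3.55/0.795) / (72.9 − 16.4)
  = 1.496 / 56.50 = 0.02648 h⁻¹
t½ = ln2 / k = 0.693147 / 0.02648 = 26.18 h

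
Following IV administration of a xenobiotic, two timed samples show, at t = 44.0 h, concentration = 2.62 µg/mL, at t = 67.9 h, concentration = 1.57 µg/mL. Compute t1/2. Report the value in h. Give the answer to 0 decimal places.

32 h

k = ln(C₁/C₂) / (t₂ − t₁) = ln(2.62/1.57) / (67.9 − 44.0)
  = 0.5121 / 23.90 = 0.02143 h⁻¹
t½ = ln2 / k = 0.693147 / 0.02143 = 32.34 h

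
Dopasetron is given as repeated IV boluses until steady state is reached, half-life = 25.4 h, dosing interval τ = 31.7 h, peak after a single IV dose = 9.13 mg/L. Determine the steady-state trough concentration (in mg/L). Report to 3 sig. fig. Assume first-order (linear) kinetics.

6.64 mg/L

k = ln2 / t½ = 0.693147 / 25.4 = 0.02729 h⁻¹
e^(−kτ) = e^(−0.02729 × 31.7) = 0.4210
Accumulation ratio R = 1 / (1 − e^(−kτ)) = 1 / (1 − 0.4210) = 1.727
Steady-state trough = C₀ × R × e^(−kτ) = 9.13 × 1.727 × 0.4210 = 6.638 mg/L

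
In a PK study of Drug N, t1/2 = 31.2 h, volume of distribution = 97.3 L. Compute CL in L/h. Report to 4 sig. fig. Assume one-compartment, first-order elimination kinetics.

2.162 L/h

k = ln2 / t½ = 0.693147 / 31.2 = 0.02222 h⁻¹
CL = k × Vd = 0.02222 × 97.3 = 2.162 L/h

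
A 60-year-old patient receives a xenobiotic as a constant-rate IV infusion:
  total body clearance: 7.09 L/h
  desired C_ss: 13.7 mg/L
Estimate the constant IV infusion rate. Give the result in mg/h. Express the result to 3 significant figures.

97.1 mg/h

At steady state, infusion rate R₀ = Css × CL = 13.7 × 7.090 = 97.13 mg/h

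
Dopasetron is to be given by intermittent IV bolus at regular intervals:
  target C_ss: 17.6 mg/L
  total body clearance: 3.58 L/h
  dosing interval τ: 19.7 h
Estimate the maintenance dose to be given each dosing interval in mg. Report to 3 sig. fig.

1240 mg

At steady state, Dose/τ = Css × CL.
Dose = Css × CL × τ = 17.6 × 3.580 × 19.7 = 1241 mg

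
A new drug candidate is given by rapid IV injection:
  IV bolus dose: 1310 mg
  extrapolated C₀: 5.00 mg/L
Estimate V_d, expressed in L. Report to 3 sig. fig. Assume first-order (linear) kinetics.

262 L

Vd = Dose / C₀ = 1310 / 5.00 = 262.0 L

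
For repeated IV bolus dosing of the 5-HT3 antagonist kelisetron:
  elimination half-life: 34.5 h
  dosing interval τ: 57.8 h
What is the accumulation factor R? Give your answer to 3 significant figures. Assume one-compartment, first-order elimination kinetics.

k = ln2 / t½ = 0.693147 / 34.5 = 0.02009 h⁻¹
e^(−kτ) = e^(−0.02009 × 57.8) = 0.3131
Accumulation ratio R = 1 / (1 − e^(−kτ)) = 1 / (1 − 0.3131) = 1.456

1.46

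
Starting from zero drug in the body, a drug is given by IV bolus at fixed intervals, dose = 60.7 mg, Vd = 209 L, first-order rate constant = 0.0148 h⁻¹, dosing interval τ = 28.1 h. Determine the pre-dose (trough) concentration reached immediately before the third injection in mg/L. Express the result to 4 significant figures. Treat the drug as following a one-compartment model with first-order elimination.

0.3180 mg/L

C₀ per dose = Dose / Vd = 60.7 / 209 = 0.2904 mg/L
Fraction remaining after one interval: r = e^(−kτ) = e^(−0.01480 × 28.1) = 0.6598
Before dose 3, 2 doses have been given (aged 1τ, 2τ).
C_trough = C₀ × (r + r²) = 0.2904 × (0.6598 + 0.4353) = 0.3180 mg/L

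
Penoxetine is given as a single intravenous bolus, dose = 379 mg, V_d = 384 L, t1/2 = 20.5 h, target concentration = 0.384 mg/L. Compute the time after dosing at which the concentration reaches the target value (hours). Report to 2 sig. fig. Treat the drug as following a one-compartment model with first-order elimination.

28 h

C₀ = Dose / Vd = 379.0 / 384 = 0.9870 mg/L
k = ln2 / t½ = 0.693147 / 20.5 = 0.03381 h⁻¹
t = ln(C₀ / C) / k = ln(0.9870 / 0.384) / 0.03381
  = ln(2.570) / 0.03381 = 0.9439 / 0.03381 = 27.92 h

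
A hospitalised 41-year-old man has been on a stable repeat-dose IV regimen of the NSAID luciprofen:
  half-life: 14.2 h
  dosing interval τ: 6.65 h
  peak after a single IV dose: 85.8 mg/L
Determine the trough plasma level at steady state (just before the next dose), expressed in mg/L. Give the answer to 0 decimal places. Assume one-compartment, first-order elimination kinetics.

k = ln2 / t½ = 0.693147 / 14.2 = 0.04881 h⁻¹
e^(−kτ) = e^(−0.04881 × 6.65) = 0.7228
Accumulation ratio R = 1 / (1 − e^(−kτ)) = 1 / (1 − 0.7228) = 3.608
Steady-state trough = C₀ × R × e^(−kτ) = 85.8 × 3.608 × 0.7228 = 223.8 mg/L

224 mg/L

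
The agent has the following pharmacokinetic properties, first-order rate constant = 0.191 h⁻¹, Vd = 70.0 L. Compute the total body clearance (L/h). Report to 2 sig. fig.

13 L/h

CL = k × Vd = 0.191 × 70.0 = 13.37 L/h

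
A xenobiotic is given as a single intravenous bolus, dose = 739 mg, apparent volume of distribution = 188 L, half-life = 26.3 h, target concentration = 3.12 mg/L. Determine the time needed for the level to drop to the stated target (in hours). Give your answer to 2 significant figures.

C₀ = Dose / Vd = 739.0 / 188 = 3.931 mg/L
k = ln2 / t½ = 0.693147 / 26.3 = 0.02636 h⁻¹
t = ln(C₀ / C) / k = ln(3.931 / 3.12) / 0.02636
  = ln(1.260) / 0.02636 = 0.2311 / 0.02636 = 8.767 h

8.8 h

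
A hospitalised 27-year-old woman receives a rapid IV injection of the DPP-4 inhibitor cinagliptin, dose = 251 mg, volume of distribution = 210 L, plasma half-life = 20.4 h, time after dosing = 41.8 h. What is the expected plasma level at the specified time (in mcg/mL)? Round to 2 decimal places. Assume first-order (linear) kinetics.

C₀ = Dose / Vd = 251.0 / 210 = 1.195 mg/L
k = ln2 / t½ = 0.693147 / 20.4 = 0.03398 h⁻¹
C = C₀ · e^(−k·t) = 1.195 × e^(−0.03398 × 41.8)
  = 1.195 × 0.2416 = 0.2887 mg/L
(0.2887 mg/L = 0.2887 mcg/mL)

0.29 mcg/mL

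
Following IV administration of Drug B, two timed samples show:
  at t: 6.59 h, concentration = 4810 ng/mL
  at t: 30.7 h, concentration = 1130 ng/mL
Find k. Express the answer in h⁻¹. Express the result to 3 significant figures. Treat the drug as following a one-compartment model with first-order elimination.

0.0601 h⁻¹

k = ln(C₁/C₂) / (t₂ − t₁) = ln(4810/1130) / (30.7 − 6.59)
  = 1.448 / 24.11 = 0.06006 h⁻¹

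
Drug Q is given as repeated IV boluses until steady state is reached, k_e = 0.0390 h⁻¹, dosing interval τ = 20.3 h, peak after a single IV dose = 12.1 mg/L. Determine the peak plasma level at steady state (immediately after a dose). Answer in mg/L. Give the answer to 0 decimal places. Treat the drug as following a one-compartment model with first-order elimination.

22 mg/L

e^(−kτ) = e^(−0.03900 × 20.3) = 0.4531
Accumulation ratio R = 1 / (1 − e^(−kτ)) = 1 / (1 − 0.4531) = 1.828
Steady-state peak = C₀ × R = 12.1 × 1.828 = 22.12 mg/L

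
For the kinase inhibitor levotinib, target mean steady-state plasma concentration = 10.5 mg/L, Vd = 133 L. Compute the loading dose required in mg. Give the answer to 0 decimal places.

LD = Css × Vd = 10.5 × 133 = 1397 mg

1397 mg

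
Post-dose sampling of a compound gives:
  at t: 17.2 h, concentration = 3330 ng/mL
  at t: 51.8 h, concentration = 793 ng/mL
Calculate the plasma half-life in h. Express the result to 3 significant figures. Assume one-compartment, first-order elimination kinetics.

16.7 h

k = ln(C₁/C₂) / (t₂ − t₁) = ln(3330/793) / (51.8 − 17.2)
  = 1.435 / 34.60 = 0.04147 h⁻¹
t½ = ln2 / k = 0.693147 / 0.04147 = 16.71 h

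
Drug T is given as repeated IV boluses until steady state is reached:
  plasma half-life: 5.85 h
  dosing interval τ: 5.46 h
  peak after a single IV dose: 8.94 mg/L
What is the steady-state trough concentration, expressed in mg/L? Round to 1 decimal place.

9.8 mg/L

k = ln2 / t½ = 0.693147 / 5.85 = 0.1185 h⁻¹
e^(−kτ) = e^(−0.1185 × 5.46) = 0.5236
Accumulation ratio R = 1 / (1 − e^(−kτ)) = 1 / (1 − 0.5236) = 2.099
Steady-state trough = C₀ × R × e^(−kτ) = 8.94 × 2.099 × 0.5236 = 9.825 mg/L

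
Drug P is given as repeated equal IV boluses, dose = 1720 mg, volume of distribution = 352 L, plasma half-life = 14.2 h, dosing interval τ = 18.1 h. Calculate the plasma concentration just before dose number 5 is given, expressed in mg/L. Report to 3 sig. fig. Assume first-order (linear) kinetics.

3.34 mg/L

C₀ per dose = Dose / Vd = 1720 / 352 = 4.886 mg/L
k = ln2 / t½ = 0.693147 / 14.2 = 0.04881 h⁻¹
Fraction remaining after one interval: r = e^(−kτ) = e^(−0.04881 × 18.1) = 0.4133
Before dose 5, 4 doses have been given (aged 1τ, 2τ, 3τ, 4τ).
C_trough = C₀ × (r + r² + … + r^4) = C₀ × r(1−r^4)/(1−r)
        = 4.886 × 0.4133 × (1 − 0.02918) / (1 − 0.4133) = 3.342 mg/L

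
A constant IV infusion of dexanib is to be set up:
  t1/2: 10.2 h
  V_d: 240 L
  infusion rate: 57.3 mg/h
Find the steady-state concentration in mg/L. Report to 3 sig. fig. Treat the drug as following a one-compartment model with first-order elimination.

3.51 mg/L

k = ln2 / t½ = 0.693147 / 10.2 = 0.06796 h⁻¹
CL = k × Vd = 0.06796 × 240 = 16.31 L/h
At steady state Css = R₀ / CL = 57.3 / 16.31 = 3.513 mg/L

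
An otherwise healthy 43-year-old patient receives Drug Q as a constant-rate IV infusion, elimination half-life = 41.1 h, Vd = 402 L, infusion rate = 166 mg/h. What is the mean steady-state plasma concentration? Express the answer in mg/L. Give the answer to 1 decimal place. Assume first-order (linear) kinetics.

k = ln2 / t½ = 0.693147 / 41.1 = 0.01686 h⁻¹
CL = k × Vd = 0.01686 × 402 = 6.778 L/h
At steady state Css = R₀ / CL = 166 / 6.778 = 24.49 mg/L

24.5 mg/L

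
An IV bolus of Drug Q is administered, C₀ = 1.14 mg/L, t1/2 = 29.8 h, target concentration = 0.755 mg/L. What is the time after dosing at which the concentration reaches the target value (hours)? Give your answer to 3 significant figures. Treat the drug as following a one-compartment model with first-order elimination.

k = ln2 / t½ = 0.693147 / 29.8 = 0.02326 h⁻¹
t = ln(C₀ / C) / k = ln(1.140 / 0.755) / 0.02326
  = ln(1.510) / 0.02326 = 0.4121 / 0.02326 = 17.72 h

17.7 h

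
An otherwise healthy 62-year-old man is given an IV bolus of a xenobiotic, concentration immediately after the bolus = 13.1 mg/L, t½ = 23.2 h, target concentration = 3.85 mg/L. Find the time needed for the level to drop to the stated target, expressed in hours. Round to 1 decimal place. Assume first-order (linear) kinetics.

k = ln2 / t½ = 0.693147 / 23.2 = 0.02988 h⁻¹
t = ln(C₀ / C) / k = ln(13.10 / 3.85) / 0.02988
  = ln(3.403) / 0.02988 = 1.225 / 0.02988 = 41.00 h

41.0 h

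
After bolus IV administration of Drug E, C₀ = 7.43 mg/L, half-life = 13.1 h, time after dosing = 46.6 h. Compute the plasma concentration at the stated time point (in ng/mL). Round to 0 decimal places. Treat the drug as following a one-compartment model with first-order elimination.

631 ng/mL

k = ln2 / t½ = 0.693147 / 13.1 = 0.05291 h⁻¹
C = C₀ · e^(−k·t) = 7.430 × e^(−0.05291 × 46.6)
  = 7.430 × 0.08496 = 0.6313 mg/L
Convert: 0.6313 mg/L × 1000 = 631.3 ng/mL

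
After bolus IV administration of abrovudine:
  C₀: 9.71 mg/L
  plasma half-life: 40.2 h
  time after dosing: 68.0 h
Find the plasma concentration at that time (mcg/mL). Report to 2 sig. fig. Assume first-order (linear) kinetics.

3.0 mcg/mL

k = ln2 / t½ = 0.693147 / 40.2 = 0.01724 h⁻¹
C = C₀ · e^(−k·t) = 9.710 × e^(−0.01724 × 68.0)
  = 9.710 × 0.3096 = 3.006 mg/L
(3.006 mg/L = 3.006 mcg/mL)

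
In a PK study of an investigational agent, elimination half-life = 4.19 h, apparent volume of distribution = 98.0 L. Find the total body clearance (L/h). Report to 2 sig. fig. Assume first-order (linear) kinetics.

16 L/h

k = ln2 / t½ = 0.693147 / 4.19 = 0.1654 h⁻¹
CL = k × Vd = 0.1654 × 98.0 = 16.21 L/h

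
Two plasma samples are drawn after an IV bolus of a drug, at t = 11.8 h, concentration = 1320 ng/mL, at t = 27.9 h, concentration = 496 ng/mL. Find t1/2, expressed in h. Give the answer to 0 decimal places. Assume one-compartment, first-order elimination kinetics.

k = ln(C₁/C₂) / (t₂ − t₁) = ln(1320/496) / (27.9 − 11.8)
  = 0.9788 / 16.10 = 0.06080 h⁻¹
t½ = ln2 / k = 0.693147 / 0.06080 = 11.40 h

11 h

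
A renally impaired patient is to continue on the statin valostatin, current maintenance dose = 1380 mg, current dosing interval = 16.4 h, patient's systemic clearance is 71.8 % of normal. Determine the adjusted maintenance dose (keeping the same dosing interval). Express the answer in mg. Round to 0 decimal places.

991 mg

To keep the same average steady-state level, dosing rate must scale with clearance.
CL ratio = 71.8 / 100 = 0.7180
New dose (same interval) = 1380 × 0.7180 = 990.8 mg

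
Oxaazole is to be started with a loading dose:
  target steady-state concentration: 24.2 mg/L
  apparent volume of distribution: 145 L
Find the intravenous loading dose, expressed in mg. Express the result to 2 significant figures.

3500 mg

LD = Css × Vd = 24.2 × 145 = 3509 mg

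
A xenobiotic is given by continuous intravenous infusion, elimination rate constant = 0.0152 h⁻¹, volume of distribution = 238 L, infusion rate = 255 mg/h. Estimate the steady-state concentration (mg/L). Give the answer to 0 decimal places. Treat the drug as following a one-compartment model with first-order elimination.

CL = k × Vd = 0.01520 × 238 = 3.618 L/h
At steady state Css = R₀ / CL = 255 / 3.618 = 70.48 mg/L

70 mg/L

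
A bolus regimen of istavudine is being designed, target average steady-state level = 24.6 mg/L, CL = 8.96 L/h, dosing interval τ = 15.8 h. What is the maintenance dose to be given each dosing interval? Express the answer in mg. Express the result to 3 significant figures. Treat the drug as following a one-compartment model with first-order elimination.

3480 mg

At steady state, Dose/τ = Css × CL.
Dose = Css × CL × τ = 24.6 × 8.960 × 15.8 = 3483 mg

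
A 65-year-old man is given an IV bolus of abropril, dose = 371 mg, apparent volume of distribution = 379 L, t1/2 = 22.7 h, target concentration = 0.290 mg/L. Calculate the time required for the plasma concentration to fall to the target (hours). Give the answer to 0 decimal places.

C₀ = Dose / Vd = 371.0 / 379 = 0.9789 mg/L
k = ln2 / t½ = 0.693147 / 22.7 = 0.03054 h⁻¹
t = ln(C₀ / C) / k = ln(0.9789 / 0.290) / 0.03054
  = ln(3.376) / 0.03054 = 1.217 / 0.03054 = 39.85 h

40 h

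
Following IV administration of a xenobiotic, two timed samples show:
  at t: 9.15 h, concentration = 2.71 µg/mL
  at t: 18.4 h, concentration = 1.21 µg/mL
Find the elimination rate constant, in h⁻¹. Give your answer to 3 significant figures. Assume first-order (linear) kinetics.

k = ln(C₁/C₂) / (t₂ − t₁) = ln(2.71/1.21) / (18.4 − 9.15)
  = 0.8063 / 9.250 = 0.08717 h⁻¹

0.0872 h⁻¹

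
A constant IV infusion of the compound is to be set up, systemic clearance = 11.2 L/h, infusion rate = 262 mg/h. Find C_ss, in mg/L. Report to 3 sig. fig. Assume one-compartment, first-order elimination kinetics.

At steady state Css = R₀ / CL = 262 / 11.20 = 23.39 mg/L

23.4 mg/L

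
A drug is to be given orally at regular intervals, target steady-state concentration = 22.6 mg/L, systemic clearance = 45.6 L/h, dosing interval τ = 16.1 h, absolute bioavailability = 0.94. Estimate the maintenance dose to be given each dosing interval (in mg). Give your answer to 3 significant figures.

17700 mg

At steady state, F × (Dose/τ) = Css × CL.
Dose = Css × CL × τ / F = 22.6 × 45.60 × 16.1 / 0.94 = 17650 mg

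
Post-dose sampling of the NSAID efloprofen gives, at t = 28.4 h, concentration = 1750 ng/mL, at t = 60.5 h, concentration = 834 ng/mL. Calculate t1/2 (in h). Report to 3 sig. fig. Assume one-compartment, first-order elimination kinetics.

k = ln(C₁/C₂) / (t₂ − t₁) = ln(1750/834) / (60.5 − 28.4)
  = 0.7411 / 32.10 = 0.02309 h⁻¹
t½ = ln2 / k = 0.693147 / 0.02309 = 30.02 h

30.0 h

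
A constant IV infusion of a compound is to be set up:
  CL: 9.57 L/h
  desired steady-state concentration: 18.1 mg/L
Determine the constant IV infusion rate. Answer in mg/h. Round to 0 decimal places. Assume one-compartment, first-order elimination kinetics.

At steady state, infusion rate R₀ = Css × CL = 18.1 × 9.570 = 173.2 mg/h

173 mg/h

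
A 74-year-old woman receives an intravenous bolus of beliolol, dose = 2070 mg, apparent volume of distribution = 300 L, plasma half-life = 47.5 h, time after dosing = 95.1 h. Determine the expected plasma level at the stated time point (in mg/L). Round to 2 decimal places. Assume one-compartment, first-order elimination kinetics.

1.72 mg/L

C₀ = Dose / Vd = 2070 / 300 = 6.900 mg/L
k = ln2 / t½ = 0.693147 / 47.5 = 0.01459 h⁻¹
C = C₀ · e^(−k·t) = 6.900 × e^(−0.01459 × 95.1)
  = 6.900 × 0.2497 = 1.723 mg/L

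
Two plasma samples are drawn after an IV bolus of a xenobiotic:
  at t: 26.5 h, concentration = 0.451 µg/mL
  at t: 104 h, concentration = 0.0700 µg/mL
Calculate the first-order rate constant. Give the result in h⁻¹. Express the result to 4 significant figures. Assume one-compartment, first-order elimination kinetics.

k = ln(C₁/C₂) / (t₂ − t₁) = ln(0.451/0.0700) / (104 − 26.5)
  = 1.863 / 77.50 = 0.02404 h⁻¹

0.02404 h⁻¹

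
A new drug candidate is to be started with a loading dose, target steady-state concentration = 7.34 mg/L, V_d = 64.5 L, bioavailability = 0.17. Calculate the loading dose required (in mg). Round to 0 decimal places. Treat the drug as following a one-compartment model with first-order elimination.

LD = Css × Vd / F = 7.34 × 64.5 / 0.17 = 2785 mg

2785 mg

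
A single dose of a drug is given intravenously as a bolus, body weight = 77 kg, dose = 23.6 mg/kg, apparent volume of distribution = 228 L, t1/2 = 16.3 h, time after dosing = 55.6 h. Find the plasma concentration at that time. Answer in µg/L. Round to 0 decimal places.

749 µg/L

Total dose = 23.6 × 77 = 1817 mg
C₀ = Dose / Vd = 1817 / 228 = 7.969 mg/L
k = ln2 / t½ = 0.693147 / 16.3 = 0.04252 h⁻¹
C = C₀ · e^(−k·t) = 7.969 × e^(−0.04252 × 55.6)
  = 7.969 × 0.09403 = 0.7493 mg/L
Convert: 0.7493 mg/L × 1000 = 749.3 µg/L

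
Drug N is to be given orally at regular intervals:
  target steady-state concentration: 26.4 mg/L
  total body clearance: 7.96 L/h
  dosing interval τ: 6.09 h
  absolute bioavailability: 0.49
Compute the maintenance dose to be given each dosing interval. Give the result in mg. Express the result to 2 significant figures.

2600 mg

At steady state, F × (Dose/τ) = Css × CL.
Dose = Css × CL × τ / F = 26.4 × 7.960 × 6.09 / 0.49 = 2612 mg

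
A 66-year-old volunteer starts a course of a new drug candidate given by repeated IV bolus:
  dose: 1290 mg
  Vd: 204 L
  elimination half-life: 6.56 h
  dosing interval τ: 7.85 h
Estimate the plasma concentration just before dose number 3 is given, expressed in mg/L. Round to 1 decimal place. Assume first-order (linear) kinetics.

C₀ per dose = Dose / Vd = 1290 / 204 = 6.324 mg/L
k = ln2 / t½ = 0.693147 / 6.56 = 0.1057 h⁻¹
Fraction remaining after one interval: r = e^(−kτ) = e^(−0.1057 × 7.85) = 0.4362
Before dose 3, 2 doses have been given (aged 1τ, 2τ).
C_trough = C₀ × (r + r²) = 6.324 × (0.4362 + 0.1903) = 3.962 mg/L

4.0 mg/L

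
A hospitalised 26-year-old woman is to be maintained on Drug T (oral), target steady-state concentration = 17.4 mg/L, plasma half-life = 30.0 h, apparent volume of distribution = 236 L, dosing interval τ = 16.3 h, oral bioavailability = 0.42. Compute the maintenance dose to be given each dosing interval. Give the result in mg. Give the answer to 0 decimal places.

3682 mg

k = ln2 / t½ = 0.693147 / 30.0 = 0.02310 h⁻¹
CL = k × Vd = 0.02310 × 236 = 5.452 L/h
At steady state, F × (Dose/τ) = Css × CL.
Dose = Css × CL × τ / F = 17.4 × 5.452 × 16.3 / 0.42 = 3682 mg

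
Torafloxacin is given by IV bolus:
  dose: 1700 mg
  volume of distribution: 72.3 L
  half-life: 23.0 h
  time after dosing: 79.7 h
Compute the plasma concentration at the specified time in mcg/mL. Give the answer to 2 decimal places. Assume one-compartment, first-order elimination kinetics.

2.13 mcg/mL

C₀ = Dose / Vd = 1700 / 72.3 = 23.51 mg/L
k = ln2 / t½ = 0.693147 / 23.0 = 0.03014 h⁻¹
C = C₀ · e^(−k·t) = 23.51 × e^(−0.03014 × 79.7)
  = 23.51 × 0.09052 = 2.128 mg/L
(2.128 mg/L = 2.128 mcg/mL)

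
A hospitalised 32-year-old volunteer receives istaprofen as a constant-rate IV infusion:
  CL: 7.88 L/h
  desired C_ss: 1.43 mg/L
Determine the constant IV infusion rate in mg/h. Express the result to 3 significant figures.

At steady state, infusion rate R₀ = Css × CL = 1.43 × 7.880 = 11.27 mg/h

11.3 mg/h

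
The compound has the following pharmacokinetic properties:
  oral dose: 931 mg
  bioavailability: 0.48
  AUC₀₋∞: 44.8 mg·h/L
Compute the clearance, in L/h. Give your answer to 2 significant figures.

10 L/h

CL = F·Dose / AUC = 0.48 × 931 / 44.8 = 9.975 L/h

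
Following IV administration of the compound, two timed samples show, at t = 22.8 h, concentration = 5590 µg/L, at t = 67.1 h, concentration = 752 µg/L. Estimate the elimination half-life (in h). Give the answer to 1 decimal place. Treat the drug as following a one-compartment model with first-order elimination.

k = ln(C₁/C₂) / (t₂ − t₁) = ln(5590/752) / (67.1 − 22.8)
  = 2.006 / 44.30 = 0.04528 h⁻¹
t½ = ln2 / k = 0.693147 / 0.04528 = 15.31 h

15.3 h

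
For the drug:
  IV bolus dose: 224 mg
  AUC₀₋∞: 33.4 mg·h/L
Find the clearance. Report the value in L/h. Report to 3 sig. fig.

CL = Dose / AUC = 224 / 33.4 = 6.707 L/h

6.71 L/h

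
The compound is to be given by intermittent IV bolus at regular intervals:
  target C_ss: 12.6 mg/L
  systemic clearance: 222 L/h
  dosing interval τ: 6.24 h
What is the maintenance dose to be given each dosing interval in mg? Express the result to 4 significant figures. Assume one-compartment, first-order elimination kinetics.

17450 mg

At steady state, Dose/τ = Css × CL.
Dose = Css × CL × τ = 12.6 × 222.0 × 6.24 = 17450 mg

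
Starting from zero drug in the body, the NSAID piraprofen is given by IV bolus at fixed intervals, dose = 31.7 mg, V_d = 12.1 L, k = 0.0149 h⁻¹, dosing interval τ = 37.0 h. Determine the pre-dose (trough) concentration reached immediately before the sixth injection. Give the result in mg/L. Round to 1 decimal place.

3.3 mg/L

C₀ per dose = Dose / Vd = 31.7 / 12.1 = 2.620 mg/L
Fraction remaining after one interval: r = e^(−kτ) = e^(−0.01490 × 37.0) = 0.5762
Before dose 6, 5 doses have been given (aged 1τ, 2τ, 3τ, 4τ, 5τ).
C_trough = C₀ × (r + r² + … + r^5) = C₀ × r(1−r^5)/(1−r)
        = 2.620 × 0.5762 × (1 − 0.06351) / (1 − 0.5762) = 3.336 mg/L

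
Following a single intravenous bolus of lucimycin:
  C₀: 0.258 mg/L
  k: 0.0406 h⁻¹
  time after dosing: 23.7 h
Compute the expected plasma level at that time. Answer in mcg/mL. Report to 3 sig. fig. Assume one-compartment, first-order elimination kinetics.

0.0986 mcg/mL

C = C₀ · e^(−k·t) = 0.2580 × e^(−0.04060 × 23.7)
  = 0.2580 × 0.3820 = 0.09856 mg/L
(0.09856 mg/L = 0.09856 mcg/mL)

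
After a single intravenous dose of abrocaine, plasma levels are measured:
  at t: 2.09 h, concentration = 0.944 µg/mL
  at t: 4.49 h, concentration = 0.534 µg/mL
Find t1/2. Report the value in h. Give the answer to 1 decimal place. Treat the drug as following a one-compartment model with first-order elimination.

2.9 h

k = ln(C₁/C₂) / (t₂ − t₁) = ln(0.944/0.534) / (4.49 − 2.09)
  = 0.5697 / 2.400 = 0.2374 h⁻¹
t½ = ln2 / k = 0.693147 / 0.2374 = 2.920 h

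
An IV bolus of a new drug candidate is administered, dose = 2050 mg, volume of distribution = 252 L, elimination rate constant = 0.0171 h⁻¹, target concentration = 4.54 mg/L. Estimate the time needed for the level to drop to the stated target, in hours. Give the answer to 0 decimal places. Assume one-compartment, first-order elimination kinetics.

34 h

C₀ = Dose / Vd = 2050 / 252 = 8.135 mg/L
t = ln(C₀ / C) / k = ln(8.135 / 4.54) / 0.01710
  = ln(1.792) / 0.01710 = 0.5833 / 0.01710 = 34.11 h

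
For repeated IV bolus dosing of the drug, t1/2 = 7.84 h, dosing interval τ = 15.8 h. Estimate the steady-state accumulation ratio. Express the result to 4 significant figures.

k = ln2 / t½ = 0.693147 / 7.84 = 0.08841 h⁻¹
e^(−kτ) = e^(−0.08841 × 15.8) = 0.2474
Accumulation ratio R = 1 / (1 − e^(−kτ)) = 1 / (1 − 0.2474) = 1.329

1.329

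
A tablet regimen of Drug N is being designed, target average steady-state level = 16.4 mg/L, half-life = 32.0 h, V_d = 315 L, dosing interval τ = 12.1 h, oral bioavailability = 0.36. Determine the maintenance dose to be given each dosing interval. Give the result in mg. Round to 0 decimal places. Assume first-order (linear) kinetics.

k = ln2 / t½ = 0.693147 / 32.0 = 0.02166 h⁻¹
CL = k × Vd = 0.02166 × 315 = 6.823 L/h
At steady state, F × (Dose/τ) = Css × CL.
Dose = Css × CL × τ / F = 16.4 × 6.823 × 12.1 / 0.36 = 3761 mg

3761 mg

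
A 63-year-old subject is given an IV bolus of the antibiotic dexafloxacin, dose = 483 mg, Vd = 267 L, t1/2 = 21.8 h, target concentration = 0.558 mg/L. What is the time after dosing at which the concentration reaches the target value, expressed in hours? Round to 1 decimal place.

C₀ = Dose / Vd = 483.0 / 267 = 1.809 mg/L
k = ln2 / t½ = 0.693147 / 21.8 = 0.03180 h⁻¹
t = ln(C₀ / C) / k = ln(1.809 / 0.558) / 0.03180
  = ln(3.242) / 0.03180 = 1.176 / 0.03180 = 36.98 h

37.0 h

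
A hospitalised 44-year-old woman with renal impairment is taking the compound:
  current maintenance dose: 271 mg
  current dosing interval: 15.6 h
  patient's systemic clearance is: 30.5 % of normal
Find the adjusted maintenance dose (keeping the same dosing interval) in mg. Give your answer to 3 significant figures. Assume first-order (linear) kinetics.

82.7 mg

To keep the same average steady-state level, dosing rate must scale with clearance.
CL ratio = 30.5 / 100 = 0.3050
New dose (same interval) = 271 × 0.3050 = 82.66 mg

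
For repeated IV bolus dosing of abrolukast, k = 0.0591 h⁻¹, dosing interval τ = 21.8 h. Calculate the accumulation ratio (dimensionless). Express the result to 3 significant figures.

e^(−kτ) = e^(−0.05910 × 21.8) = 0.2757
Accumulation ratio R = 1 / (1 − e^(−kτ)) = 1 / (1 − 0.2757) = 1.381

1.38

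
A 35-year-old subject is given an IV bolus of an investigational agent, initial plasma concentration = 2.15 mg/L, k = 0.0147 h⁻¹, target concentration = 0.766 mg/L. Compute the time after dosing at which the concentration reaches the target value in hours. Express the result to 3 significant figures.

t = ln(C₀ / C) / k = ln(2.150 / 0.766) / 0.01470
  = ln(2.807) / 0.01470 = 1.032 / 0.01470 = 70.20 h

70.2 h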